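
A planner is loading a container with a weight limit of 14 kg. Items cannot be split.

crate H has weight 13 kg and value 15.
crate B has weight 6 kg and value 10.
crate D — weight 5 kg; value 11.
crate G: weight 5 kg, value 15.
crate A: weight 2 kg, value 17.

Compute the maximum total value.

43

Take crate D, crate G, and crate A: weight 5 + 5 + 2 = 12 ≤ 14, value 11 + 15 + 17 = 43.
No other feasible combination does better.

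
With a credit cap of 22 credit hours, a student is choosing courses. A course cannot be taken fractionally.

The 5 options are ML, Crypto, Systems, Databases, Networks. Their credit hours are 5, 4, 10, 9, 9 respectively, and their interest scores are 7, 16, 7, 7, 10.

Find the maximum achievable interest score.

This is a 0-1 knapsack instance.
Take ML, Crypto, and Networks: credit hours 5 + 4 + 9 = 18 ≤ 22, interest score 7 + 16 + 10 = 33.
No feasible combination exceeds this.

33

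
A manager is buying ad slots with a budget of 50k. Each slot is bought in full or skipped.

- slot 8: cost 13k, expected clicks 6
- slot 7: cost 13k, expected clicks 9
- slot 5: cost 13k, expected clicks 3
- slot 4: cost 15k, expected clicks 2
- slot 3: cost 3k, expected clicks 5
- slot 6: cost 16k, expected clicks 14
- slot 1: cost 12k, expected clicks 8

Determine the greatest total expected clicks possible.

36

Allowing fractional choices, the relaxed optimum would be about 38.8, but ad slots are indivisible.
slot 7 + slot 3 + slot 6 + slot 1: cost 13 + 3 + 16 + 12 = 44 ≤ 50, expected clicks 9 + 5 + 14 + 8 = 36.
slot 8 + slot 3 + slot 6 + slot 1: cost 13 + 3 + 16 + 12 = 44 ≤ 50, expected clicks 6 + 5 + 14 + 8 = 33.
slot 8 + slot 7 + slot 3 + slot 6: cost 13 + 13 + 3 + 16 = 45 ≤ 50, expected clicks 6 + 9 + 5 + 14 = 34.
Best is slot 7, slot 3, slot 6, and slot 1 with total expected clicks 36.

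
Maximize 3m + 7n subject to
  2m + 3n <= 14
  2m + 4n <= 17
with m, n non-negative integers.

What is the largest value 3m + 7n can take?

The continuous relaxation peaks at (0, 4.25) with value 29.75; rounding to a feasible lattice point costs some objective.
(m,n)=(0,4): 2·0+3·4=12≤14, 2·0+4·4=16≤17, objective 28.
(m,n)=(1,3): 2·1+3·3=11≤14, 2·1+4·3=14≤17, objective 24.
(m,n)=(0,3): 2·0+3·3=9≤14, 2·0+4·3=12≤17, objective 21.
No feasible integer point exceeds 28.

28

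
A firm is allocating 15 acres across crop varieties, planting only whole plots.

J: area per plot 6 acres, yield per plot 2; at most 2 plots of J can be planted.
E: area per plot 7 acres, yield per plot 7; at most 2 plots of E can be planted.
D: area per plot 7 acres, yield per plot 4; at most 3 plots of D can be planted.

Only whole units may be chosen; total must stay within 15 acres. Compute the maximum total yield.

14

Take 2×E: area 14 ≤ 15, yield 2·7 = 14.
E has the best ratio (7/7) and is taken to its limit of 2; remaining capacity is filled optimally with the others.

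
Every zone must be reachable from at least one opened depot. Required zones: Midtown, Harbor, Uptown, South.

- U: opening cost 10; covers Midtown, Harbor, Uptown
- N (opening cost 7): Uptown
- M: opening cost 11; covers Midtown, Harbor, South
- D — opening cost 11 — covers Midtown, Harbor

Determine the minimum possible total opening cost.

18

The greedy cost-per-new-zone heuristic would pick U and M for 21, but a cheaper cover exists.
Choose N and M: together they cover Midtown, Harbor, Uptown, South — every zone.
Total opening cost: 7 + 11 = 18.
No cover costs less than 18.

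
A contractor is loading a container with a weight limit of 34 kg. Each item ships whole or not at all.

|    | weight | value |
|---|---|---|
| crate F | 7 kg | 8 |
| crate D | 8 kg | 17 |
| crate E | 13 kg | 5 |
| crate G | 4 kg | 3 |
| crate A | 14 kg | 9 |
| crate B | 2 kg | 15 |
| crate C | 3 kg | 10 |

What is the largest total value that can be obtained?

59

This is a 0-1 knapsack instance.
Allowing fractional choices, the relaxed optimum would be about 59.4, but items are indivisible.
crate D + crate G + crate A + crate B + crate C: weight 8 + 4 + 14 + 2 + 3 = 31 ≤ 34, value 17 + 3 + 9 + 15 + 10 = 54.
crate F + crate D + crate E + crate B + crate C: weight 7 + 8 + 13 + 2 + 3 = 33 ≤ 34, value 8 + 17 + 5 + 15 + 10 = 55.
crate F + crate D + crate A + crate B + crate C: weight 7 + 8 + 14 + 2 + 3 = 34 ≤ 34, value 8 + 17 + 9 + 15 + 10 = 59.
Best is crate F, crate D, crate A, crate B, and crate C with total value 59.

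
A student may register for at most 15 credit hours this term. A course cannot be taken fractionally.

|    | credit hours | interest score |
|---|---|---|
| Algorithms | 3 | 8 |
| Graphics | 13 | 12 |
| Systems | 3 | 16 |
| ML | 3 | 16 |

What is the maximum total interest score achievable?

Allowing fractional choices, the relaxed optimum would be about 45.5, but courses are indivisible.
Algorithms + Systems: credit hours 3 + 3 = 6 ≤ 15, interest score 8 + 16 = 24.
Systems + ML: credit hours 3 + 3 = 6 ≤ 15, interest score 16 + 16 = 32.
Algorithms + Systems + ML: credit hours 3 + 3 + 3 = 9 ≤ 15, interest score 8 + 16 + 16 = 40.
Best is Algorithms, Systems, and ML with total interest score 40.

40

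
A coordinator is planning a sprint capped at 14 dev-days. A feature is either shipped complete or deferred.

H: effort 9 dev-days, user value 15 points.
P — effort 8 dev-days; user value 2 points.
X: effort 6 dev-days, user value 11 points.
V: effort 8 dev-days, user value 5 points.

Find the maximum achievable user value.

X + V: effort 6 + 8 = 14 ≤ 14, user value 11 + 5 = 16.
H: effort 9 ≤ 14, user value 15.
P + X: effort 8 + 6 = 14 ≤ 14, user value 2 + 11 = 13.
Best is X and V with total user value 16.

16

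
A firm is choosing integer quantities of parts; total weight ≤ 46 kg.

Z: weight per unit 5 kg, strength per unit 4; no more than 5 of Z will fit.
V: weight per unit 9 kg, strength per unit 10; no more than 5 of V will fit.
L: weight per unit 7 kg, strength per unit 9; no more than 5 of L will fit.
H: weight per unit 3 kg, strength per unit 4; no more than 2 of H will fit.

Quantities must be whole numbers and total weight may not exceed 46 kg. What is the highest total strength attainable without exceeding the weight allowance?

57

This is a bounded integer knapsack.
Take 1×Z, 5×L, and 2×H: weight 46 ≤ 46, strength 1·4 + 5·9 + 2·4 = 57.
H has the best ratio (4/3) and is taken to its limit of 2; remaining capacity is filled optimally with the others.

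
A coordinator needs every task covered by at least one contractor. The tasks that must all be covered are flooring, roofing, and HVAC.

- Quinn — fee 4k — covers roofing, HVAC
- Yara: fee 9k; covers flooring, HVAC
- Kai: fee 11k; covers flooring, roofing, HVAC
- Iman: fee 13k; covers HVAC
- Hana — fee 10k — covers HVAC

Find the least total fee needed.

11

The greedy cost-per-new-task heuristic would pick Quinn and Yara for 13, but a cheaper cover exists.
Kai alone covers flooring, roofing, HVAC — every task.
Total fee: 11.
No cover costs less than 11.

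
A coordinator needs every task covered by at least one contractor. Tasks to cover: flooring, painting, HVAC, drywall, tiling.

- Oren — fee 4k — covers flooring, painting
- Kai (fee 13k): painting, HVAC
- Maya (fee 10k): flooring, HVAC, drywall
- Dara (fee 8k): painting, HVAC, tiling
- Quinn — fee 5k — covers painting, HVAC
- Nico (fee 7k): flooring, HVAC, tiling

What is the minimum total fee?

18

Choose Maya and Dara: together they cover flooring, painting, HVAC, drywall, tiling — every task.
Total fee: 10 + 8 = 18.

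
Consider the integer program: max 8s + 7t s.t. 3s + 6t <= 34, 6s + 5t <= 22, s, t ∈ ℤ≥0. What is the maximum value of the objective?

The continuous relaxation peaks at (0, 4.4) with value 30.80; rounding to a feasible lattice point costs some objective.
(s,t)=(2,2) is feasible, giving 30.
(s,t)=(1,3) is feasible, giving 29.
Maximum is 30 at (s,t)=(2,2).

30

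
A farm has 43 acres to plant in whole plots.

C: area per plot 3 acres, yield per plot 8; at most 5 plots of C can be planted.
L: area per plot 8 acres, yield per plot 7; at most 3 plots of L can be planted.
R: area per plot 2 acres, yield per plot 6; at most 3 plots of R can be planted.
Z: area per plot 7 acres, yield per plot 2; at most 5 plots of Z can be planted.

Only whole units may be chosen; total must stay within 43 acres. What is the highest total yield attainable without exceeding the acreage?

73

R has the best ratio (6/2); taking only R gives at most 3×6 = 18 (stopped by the supply cap of 3).
Mixing does better — 5×C, 3×L, and 2×R: area 43 ≤ 43, yield 5·8 + 3·7 + 2·6 = 73.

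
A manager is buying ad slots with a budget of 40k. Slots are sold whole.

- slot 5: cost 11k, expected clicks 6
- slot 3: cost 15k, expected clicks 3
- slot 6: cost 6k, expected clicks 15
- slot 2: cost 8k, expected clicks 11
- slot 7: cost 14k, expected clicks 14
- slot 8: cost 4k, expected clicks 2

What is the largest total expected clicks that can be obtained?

Allowing fractional choices, the relaxed optimum would be about 46.5, but ad slots are indivisible.
slot 5 + slot 6 + slot 2 + slot 7: cost 11 + 6 + 8 + 14 = 39 ≤ 40, expected clicks 6 + 15 + 11 + 14 = 46.
slot 6 + slot 2 + slot 7 + slot 8: cost 6 + 8 + 14 + 4 = 32 ≤ 40, expected clicks 15 + 11 + 14 + 2 = 42.
Best is slot 5, slot 6, slot 2, and slot 7 with total expected clicks 46.

46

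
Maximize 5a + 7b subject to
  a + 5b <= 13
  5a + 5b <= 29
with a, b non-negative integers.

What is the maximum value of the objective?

Relaxing integrality, the LP optimum is 32.60 at (a,b) = (4, 1.8), which is not an integer point.
(a,b)=(3,2) is feasible, giving 29.
(a,b)=(4,1) is feasible, giving 27.
(a,b)=(5,0) is feasible, giving 25.
Maximum is 29 at (a,b)=(3,2).

29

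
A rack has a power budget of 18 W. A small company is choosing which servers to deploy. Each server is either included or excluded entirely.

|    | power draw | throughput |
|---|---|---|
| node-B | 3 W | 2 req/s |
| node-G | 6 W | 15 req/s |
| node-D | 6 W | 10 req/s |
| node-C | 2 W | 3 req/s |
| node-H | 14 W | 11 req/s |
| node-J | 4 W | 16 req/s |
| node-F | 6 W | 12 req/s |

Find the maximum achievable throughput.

46

node-G + node-C + node-J + node-F: power draw 6 + 2 + 4 + 6 = 18 ≤ 18, throughput 15 + 3 + 16 + 12 = 46.
node-G + node-D + node-C + node-J: power draw 6 + 6 + 2 + 4 = 18 ≤ 18, throughput 15 + 10 + 3 + 16 = 44.
node-G + node-J + node-F: power draw 6 + 4 + 6 = 16 ≤ 18, throughput 15 + 16 + 12 = 43.
Best is node-G, node-C, node-J, and node-F with total throughput 46.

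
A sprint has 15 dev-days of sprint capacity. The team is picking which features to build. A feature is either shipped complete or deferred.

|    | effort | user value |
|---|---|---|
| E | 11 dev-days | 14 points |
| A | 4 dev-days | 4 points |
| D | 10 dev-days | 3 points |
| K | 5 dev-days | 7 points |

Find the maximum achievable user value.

18

Take E and A: effort 11 + 4 = 15 ≤ 15, user value 14 + 4 = 18.
No other feasible combination does better.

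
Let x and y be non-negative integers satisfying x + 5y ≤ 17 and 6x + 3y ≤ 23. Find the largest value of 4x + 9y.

(x,y)=(2,3) is feasible, giving 35.
(x,y)=(1,3) is feasible, giving 31.
(x,y)=(2,2) is feasible, giving 26.
Maximum is 35 at (x,y)=(2,3).

35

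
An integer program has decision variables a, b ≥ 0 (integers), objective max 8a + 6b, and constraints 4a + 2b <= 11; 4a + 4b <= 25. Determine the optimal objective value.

30

(a,b)=(0,5) is feasible, giving 30.
(a,b)=(0,4) is feasible, giving 24.
The best lattice point is (0,5), giving 30.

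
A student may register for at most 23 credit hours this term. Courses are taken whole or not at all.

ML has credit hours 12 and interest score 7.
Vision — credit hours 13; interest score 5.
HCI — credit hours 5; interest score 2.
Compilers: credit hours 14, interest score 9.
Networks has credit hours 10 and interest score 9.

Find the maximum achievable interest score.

ML + Networks: credit hours 12 + 10 = 22 ≤ 23, interest score 7 + 9 = 16.
Vision + Networks: credit hours 13 + 10 = 23 ≤ 23, interest score 5 + 9 = 14.
Best is ML and Networks with total interest score 16.

16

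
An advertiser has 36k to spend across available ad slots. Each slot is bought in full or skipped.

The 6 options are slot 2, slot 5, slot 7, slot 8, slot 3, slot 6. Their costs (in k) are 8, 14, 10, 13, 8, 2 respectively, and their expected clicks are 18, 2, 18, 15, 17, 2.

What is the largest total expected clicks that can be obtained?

55

Allowing fractional choices, the relaxed optimum would be about 64.5, but ad slots are indivisible.
slot 2 + slot 7 + slot 3: cost 8 + 10 + 8 = 26 ≤ 36, expected clicks 18 + 18 + 17 = 53.
slot 2 + slot 7 + slot 3 + slot 6: cost 8 + 10 + 8 + 2 = 28 ≤ 36, expected clicks 18 + 18 + 17 + 2 = 55.
Best is slot 2, slot 7, slot 3, and slot 6 with total expected clicks 55.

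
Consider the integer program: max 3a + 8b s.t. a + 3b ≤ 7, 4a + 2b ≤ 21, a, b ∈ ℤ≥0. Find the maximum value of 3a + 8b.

20

(a,b)=(4,1): 1·4+3·1=7≤7, 4·4+2·1=18≤21, objective 20.
(a,b)=(3,1): 1·3+3·1=6≤7, 4·3+2·1=14≤21, objective 17.
The best lattice point is (4,1), giving 20.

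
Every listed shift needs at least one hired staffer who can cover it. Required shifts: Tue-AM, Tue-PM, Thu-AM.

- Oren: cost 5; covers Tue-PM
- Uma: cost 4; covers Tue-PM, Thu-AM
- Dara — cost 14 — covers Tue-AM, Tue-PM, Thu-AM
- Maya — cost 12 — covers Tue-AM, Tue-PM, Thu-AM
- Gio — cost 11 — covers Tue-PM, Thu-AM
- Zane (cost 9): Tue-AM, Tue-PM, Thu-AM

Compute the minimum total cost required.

The greedy cost-per-new-shift heuristic would pick Uma and Zane for 13, but a cheaper cover exists.
Zane alone covers Tue-AM, Tue-PM, Thu-AM — every shift.
Total cost: 9.
No cover costs less than 9.

9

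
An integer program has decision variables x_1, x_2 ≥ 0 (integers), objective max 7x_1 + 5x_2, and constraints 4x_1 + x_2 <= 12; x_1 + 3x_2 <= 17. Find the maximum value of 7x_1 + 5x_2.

34

Relaxing integrality, the LP optimum is 37.55 at (x_1,x_2) = (1.73, 5.09), which is not an integer point.
(x_1,x_2)=(2,4): 4·2+1·4=12≤12, 1·2+3·4=14≤17, objective 34.
(x_1,x_2)=(1,5): 4·1+1·5=9≤12, 1·1+3·5=16≤17, objective 32.
(x_1,x_2)=(2,3): 4·2+1·3=11≤12, 1·2+3·3=11≤17, objective 29.
Maximum is 34 at (x_1,x_2)=(2,4).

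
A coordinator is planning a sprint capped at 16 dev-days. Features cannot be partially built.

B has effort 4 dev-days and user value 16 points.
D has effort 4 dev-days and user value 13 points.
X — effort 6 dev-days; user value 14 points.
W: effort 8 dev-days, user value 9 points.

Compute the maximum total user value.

Treat it as a binary knapsack problem.
B + D + X: effort 4 + 4 + 6 = 14 ≤ 16, user value 16 + 13 + 14 = 43.
B + D + W: effort 4 + 4 + 8 = 16 ≤ 16, user value 16 + 13 + 9 = 38.
B + X: effort 4 + 6 = 10 ≤ 16, user value 16 + 14 = 30.
Best is B, D, and X with total user value 43.

43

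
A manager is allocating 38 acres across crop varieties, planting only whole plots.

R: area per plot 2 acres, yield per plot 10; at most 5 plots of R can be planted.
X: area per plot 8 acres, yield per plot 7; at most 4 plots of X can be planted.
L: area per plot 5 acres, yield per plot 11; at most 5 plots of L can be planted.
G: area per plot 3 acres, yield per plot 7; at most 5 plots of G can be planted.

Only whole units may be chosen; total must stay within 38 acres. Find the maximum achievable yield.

112

Take 5×R, 5×L, and 1×G: area 38 ≤ 38, yield 5·10 + 5·11 + 1·7 = 112.
R has the best ratio (10/2) and is taken to its limit of 5; remaining capacity is filled optimally with the others.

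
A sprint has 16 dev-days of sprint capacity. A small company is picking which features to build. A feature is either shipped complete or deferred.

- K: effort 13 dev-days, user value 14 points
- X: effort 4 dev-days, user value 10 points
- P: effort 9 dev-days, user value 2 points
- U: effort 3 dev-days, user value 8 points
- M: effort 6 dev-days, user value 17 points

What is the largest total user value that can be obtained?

X + M: effort 4 + 6 = 10 ≤ 16, user value 10 + 17 = 27.
X + U + M: effort 4 + 3 + 6 = 13 ≤ 16, user value 10 + 8 + 17 = 35.
Best is X, U, and M with total user value 35.

35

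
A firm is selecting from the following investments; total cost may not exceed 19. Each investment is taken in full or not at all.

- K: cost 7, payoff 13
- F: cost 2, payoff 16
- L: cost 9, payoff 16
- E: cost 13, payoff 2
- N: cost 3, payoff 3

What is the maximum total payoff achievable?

45

Take K, F, and L: cost 7 + 2 + 9 = 18 ≤ 19, payoff 13 + 16 + 16 = 45.
No other feasible combination does better.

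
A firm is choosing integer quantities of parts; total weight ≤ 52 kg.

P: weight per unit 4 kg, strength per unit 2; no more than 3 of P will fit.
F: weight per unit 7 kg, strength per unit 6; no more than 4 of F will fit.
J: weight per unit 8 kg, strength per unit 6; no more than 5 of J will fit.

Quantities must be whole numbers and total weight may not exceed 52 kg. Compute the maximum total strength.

42

Take 4×F and 3×J: weight 52 ≤ 52, strength 4·6 + 3·6 = 42.
F has the best ratio (6/7) and is taken to its limit of 4; remaining capacity is filled optimally with the others.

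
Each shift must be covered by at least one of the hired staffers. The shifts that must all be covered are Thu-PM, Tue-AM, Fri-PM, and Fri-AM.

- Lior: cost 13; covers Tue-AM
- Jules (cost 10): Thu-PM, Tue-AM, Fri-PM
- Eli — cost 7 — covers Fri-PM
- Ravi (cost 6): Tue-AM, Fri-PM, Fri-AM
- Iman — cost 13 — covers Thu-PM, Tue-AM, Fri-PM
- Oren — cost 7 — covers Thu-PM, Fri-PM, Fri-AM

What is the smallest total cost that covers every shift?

This is an integer covering problem.
Choose Ravi and Oren: together they cover Thu-PM, Tue-AM, Fri-PM, Fri-AM — every shift.
Total cost: 6 + 7 = 13.
No cover costs less than 13.

13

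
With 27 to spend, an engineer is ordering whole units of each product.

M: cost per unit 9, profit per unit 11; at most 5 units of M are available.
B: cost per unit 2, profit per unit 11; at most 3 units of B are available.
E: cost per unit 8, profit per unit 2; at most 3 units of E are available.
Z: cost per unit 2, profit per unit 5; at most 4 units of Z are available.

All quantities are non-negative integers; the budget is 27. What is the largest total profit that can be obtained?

64

B has the best ratio (11/2); taking only B gives at most 3×11 = 33 (stopped by the supply cap of 3).
Mixing does better — 1×M, 3×B, and 4×Z: cost 23 ≤ 27, profit 1·11 + 3·11 + 4·5 = 64.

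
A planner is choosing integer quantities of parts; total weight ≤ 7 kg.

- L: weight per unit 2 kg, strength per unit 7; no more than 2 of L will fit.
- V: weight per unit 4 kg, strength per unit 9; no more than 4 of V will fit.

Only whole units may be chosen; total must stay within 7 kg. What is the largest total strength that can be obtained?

16

This is a bounded integer knapsack.
Take 1×L and 1×V: weight 6 ≤ 7, strength 1·7 + 1·9 = 16.
No other integer combination yields more.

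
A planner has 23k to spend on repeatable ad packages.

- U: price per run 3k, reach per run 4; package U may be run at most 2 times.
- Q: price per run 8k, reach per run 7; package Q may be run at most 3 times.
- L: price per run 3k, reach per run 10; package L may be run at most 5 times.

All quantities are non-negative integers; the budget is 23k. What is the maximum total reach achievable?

58

Take 2×U and 5×L: price 21 ≤ 23, reach 2·4 + 5·10 = 58.
L has the best ratio (10/3) and is taken to its limit of 5; remaining capacity is filled optimally with the others.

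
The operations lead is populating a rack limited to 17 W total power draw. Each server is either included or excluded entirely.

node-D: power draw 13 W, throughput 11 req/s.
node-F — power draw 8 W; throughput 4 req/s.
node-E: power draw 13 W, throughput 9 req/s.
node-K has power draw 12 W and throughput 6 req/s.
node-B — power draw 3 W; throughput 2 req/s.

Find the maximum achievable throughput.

13

Treat it as a binary knapsack problem.
node-E + node-B: power draw 13 + 3 = 16 ≤ 17, throughput 9 + 2 = 11.
node-D: power draw 13 ≤ 17, throughput 11.
node-D + node-B: power draw 13 + 3 = 16 ≤ 17, throughput 11 + 2 = 13.
Best is node-D and node-B with total throughput 13.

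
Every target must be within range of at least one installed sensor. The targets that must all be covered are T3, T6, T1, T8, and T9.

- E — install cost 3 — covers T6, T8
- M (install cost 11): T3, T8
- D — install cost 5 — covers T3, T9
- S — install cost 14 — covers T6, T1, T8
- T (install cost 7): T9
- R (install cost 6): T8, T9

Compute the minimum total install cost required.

19

This is an integer covering problem.
Choose D and S: together they cover T3, T6, T1, T8, T9 — every target.
Total install cost: 5 + 14 = 19.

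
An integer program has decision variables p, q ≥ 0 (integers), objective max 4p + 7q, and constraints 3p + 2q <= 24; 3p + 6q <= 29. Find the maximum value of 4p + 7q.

35

(p,q)=(7,1): 3·7+2·1=23≤24, 3·7+6·1=27≤29, objective 35.
(p,q)=(8,0): 3·8+2·0=24≤24, 3·8+6·0=24≤29, objective 32.
(p,q)=(6,1): 3·6+2·1=20≤24, 3·6+6·1=24≤29, objective 31.
No feasible integer point exceeds 35.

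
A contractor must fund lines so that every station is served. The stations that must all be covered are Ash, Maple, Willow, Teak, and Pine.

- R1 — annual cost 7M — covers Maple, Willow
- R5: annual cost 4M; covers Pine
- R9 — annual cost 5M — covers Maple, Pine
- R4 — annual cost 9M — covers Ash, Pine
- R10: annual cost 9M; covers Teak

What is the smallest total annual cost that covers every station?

The greedy cost-per-new-station heuristic would pick R9, R1, R4, and R10 for 30, but a cheaper cover exists.
Choose R1, R4, and R10: together they cover Ash, Maple, Willow, Teak, Pine — every station.
Total annual cost: 7 + 9 + 9 = 25.
No cover costs less than 25.

25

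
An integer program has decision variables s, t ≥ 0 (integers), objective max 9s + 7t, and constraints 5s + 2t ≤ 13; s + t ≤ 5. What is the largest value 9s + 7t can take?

37

(s,t)=(1,4): 5·1+2·4=13≤13, 1·1+1·4=5≤5, objective 37.
(s,t)=(0,5): 5·0+2·5=10≤13, 1·0+1·5=5≤5, objective 35.
(s,t)=(1,3): 5·1+2·3=11≤13, 1·1+1·3=4≤5, objective 30.
Maximum is 37 at (s,t)=(1,4).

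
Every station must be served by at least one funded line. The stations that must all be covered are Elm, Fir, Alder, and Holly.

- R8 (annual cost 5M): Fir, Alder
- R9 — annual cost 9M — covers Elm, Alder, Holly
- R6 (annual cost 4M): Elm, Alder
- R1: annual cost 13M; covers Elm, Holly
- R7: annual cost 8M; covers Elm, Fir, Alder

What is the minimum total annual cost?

14

The greedy cost-per-new-station heuristic would pick R6, R8, and R9 for 18, but a cheaper cover exists.
Choose R8 and R9: together they cover Elm, Fir, Alder, Holly — every station.
Total annual cost: 5 + 9 = 14.
No cover costs less than 14.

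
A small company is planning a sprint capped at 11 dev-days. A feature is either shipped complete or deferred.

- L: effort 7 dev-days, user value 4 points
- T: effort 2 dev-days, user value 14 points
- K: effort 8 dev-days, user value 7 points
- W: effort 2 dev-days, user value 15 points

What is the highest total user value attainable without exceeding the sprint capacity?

Treat it as a binary knapsack problem.
Allowing fractional choices, the relaxed optimum would be about 35.1, but features are indivisible.
L + T + W: effort 7 + 2 + 2 = 11 ≤ 11, user value 4 + 14 + 15 = 33.
K + W: effort 8 + 2 = 10 ≤ 11, user value 7 + 15 = 22.
T + W: effort 2 + 2 = 4 ≤ 11, user value 14 + 15 = 29.
Best is L, T, and W with total user value 33.

33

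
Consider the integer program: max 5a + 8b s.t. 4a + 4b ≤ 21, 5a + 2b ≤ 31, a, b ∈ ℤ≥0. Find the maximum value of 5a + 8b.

(a,b)=(0,5): 4·0+4·5=20≤21, 5·0+2·5=10≤31, objective 40.
(a,b)=(1,4): 4·1+4·4=20≤21, 5·1+2·4=13≤31, objective 37.
(a,b)=(0,4): 4·0+4·4=16≤21, 5·0+2·4=8≤31, objective 32.
Maximum is 40 at (a,b)=(0,5).

40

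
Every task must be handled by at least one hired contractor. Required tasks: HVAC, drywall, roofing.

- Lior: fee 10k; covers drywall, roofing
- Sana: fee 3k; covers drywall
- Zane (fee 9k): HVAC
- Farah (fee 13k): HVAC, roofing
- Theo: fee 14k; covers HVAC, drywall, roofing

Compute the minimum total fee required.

14

The greedy cost-per-new-task heuristic would pick Sana and Farah for 16, but a cheaper cover exists.
Theo alone covers HVAC, drywall, roofing — every task.
Total fee: 14.
No cover costs less than 14.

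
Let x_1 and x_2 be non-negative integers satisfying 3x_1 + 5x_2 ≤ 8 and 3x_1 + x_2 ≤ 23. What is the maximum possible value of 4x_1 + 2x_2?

Relaxing integrality, the LP optimum is 10.67 at (x_1,x_2) = (2.67, 0), which is not an integer point.
(x_1,x_2)=(2,0) is feasible, giving 8.
(x_1,x_2)=(1,1) is feasible, giving 6.
Maximum is 8 at (x_1,x_2)=(2,0).

8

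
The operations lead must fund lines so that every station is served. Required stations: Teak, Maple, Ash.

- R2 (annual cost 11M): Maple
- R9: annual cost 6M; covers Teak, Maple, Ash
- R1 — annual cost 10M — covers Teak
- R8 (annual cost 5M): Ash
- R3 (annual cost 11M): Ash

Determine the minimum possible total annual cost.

R9 alone covers Teak, Maple, Ash — every station.
Total annual cost: 6.

6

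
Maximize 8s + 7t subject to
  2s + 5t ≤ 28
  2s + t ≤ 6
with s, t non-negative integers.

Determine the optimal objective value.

(s,t)=(1,4) is feasible, giving 36.
(s,t)=(0,5) is feasible, giving 35.
(s,t)=(1,3) is feasible, giving 29.
The best lattice point is (1,4), giving 36.

36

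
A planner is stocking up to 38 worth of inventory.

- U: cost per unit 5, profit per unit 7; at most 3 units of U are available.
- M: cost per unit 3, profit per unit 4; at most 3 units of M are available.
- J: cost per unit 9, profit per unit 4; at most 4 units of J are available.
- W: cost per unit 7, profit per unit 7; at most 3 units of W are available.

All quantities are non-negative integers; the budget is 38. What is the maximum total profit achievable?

U has the best ratio (7/5); taking only U gives at most 3×7 = 21 (stopped by the supply cap of 3).
Mixing does better — 3×U, 3×M, and 2×W: cost 38 ≤ 38, profit 3·7 + 3·4 + 2·7 = 47.

47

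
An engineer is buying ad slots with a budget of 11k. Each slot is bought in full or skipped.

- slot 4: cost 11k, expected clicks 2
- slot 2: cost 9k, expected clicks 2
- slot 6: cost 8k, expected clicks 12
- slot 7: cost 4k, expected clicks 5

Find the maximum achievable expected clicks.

12

Allowing fractional choices, the relaxed optimum would be about 15.8, but ad slots are indivisible.
slot 7: cost 4 ≤ 11, expected clicks 5.
slot 6: cost 8 ≤ 11, expected clicks 12.
slot 2: cost 9 ≤ 11, expected clicks 2.
Best is slot 6 with total expected clicks 12.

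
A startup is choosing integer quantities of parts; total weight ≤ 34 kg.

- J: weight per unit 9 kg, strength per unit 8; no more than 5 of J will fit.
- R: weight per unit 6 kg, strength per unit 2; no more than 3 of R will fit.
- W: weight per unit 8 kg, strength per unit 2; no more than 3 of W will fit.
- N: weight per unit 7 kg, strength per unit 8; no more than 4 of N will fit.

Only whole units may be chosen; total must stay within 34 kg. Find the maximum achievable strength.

1×R and 4×N: weight 34 ≤ 34, strength 1·2 + 4·8 = 34.
4×N: weight 28 ≤ 34, strength 4·8 = 32.
Best is 34.

34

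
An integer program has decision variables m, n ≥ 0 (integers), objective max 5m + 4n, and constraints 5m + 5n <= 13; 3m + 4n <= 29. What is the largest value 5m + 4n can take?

10

(m,n)=(2,0): 5·2+5·0=10≤13, 3·2+4·0=6≤29, objective 10.
(m,n)=(1,1): 5·1+5·1=10≤13, 3·1+4·1=7≤29, objective 9.
(m,n)=(1,0): 5·1+5·0=5≤13, 3·1+4·0=3≤29, objective 5.
The best lattice point is (2,0), giving 10.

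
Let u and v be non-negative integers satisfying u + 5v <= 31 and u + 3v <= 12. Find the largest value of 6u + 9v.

72

(u,v)=(12,0): 1·12+5·0=12≤31, 1·12+3·0=12≤12, objective 72.
(u,v)=(11,0): 1·11+5·0=11≤31, 1·11+3·0=11≤12, objective 66.
The best lattice point is (12,0), giving 72.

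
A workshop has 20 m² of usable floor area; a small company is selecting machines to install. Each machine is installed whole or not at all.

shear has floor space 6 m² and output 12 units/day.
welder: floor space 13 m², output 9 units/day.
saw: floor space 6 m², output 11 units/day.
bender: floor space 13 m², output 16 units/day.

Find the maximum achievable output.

Treat it as a binary knapsack problem.
Take shear and bender: floor space 6 + 13 = 19 ≤ 20, output 12 + 16 = 28.
No other feasible combination does better.

28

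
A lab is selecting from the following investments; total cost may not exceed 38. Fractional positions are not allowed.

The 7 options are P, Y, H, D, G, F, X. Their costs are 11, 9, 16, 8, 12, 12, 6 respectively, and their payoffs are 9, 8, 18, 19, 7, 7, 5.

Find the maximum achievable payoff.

46

Allowing fractional choices, the relaxed optimum would be about 49.2, but investments are indivisible.
P + H + D: cost 11 + 16 + 8 = 35 ≤ 38, payoff 9 + 18 + 19 = 46.
Y + H + D: cost 9 + 16 + 8 = 33 ≤ 38, payoff 8 + 18 + 19 = 45.
Best is P, H, and D with total payoff 46.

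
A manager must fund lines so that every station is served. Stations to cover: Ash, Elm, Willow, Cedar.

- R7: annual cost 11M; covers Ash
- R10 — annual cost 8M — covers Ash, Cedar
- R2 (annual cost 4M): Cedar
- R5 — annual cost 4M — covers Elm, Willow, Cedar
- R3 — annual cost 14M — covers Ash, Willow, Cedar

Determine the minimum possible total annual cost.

Choose R10 and R5: together they cover Ash, Elm, Willow, Cedar — every station.
Total annual cost: 8 + 4 = 12.

12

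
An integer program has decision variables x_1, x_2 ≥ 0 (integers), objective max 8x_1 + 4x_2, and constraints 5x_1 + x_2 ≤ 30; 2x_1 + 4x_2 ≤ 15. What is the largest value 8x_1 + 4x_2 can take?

(x_1,x_2)=(6,0): 5·6+1·0=30≤30, 2·6+4·0=12≤15, objective 48.
(x_1,x_2)=(5,1): 5·5+1·1=26≤30, 2·5+4·1=14≤15, objective 44.
(x_1,x_2)=(5,0): 5·5+1·0=25≤30, 2·5+4·0=10≤15, objective 40.
Maximum is 48 at (x_1,x_2)=(6,0).

48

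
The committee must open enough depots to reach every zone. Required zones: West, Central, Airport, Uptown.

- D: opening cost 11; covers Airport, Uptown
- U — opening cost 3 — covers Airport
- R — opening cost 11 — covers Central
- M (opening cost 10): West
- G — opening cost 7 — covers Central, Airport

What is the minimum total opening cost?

The greedy cost-per-new-zone heuristic would pick U, G, M, and D for 31, but a cheaper cover exists.
Choose D, M, and G: together they cover West, Central, Airport, Uptown — every zone.
Total opening cost: 11 + 10 + 7 = 28.
No cover costs less than 28.

28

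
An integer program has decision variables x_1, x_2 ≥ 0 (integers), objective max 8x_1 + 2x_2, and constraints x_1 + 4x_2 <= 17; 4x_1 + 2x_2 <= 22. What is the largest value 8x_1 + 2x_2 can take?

42

(x_1,x_2)=(5,1) is feasible, giving 42.
(x_1,x_2)=(5,0) is feasible, giving 40.
(x_1,x_2)=(4,2) is feasible, giving 36.
(x_1,x_2)=(4,1) is feasible, giving 34.
The best lattice point is (5,1), giving 42.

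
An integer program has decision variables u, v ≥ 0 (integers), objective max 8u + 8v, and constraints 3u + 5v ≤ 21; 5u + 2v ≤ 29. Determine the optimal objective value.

Relaxing integrality, the LP optimum is 50.95 at (u,v) = (5.42, 0.947), which is not an integer point.
(u,v)=(5,1): 3·5+5·1=20≤21, 5·5+2·1=27≤29, objective 48.
(u,v)=(5,0): 3·5+5·0=15≤21, 5·5+2·0=25≤29, objective 40.
(u,v)=(4,1): 3·4+5·1=17≤21, 5·4+2·1=22≤29, objective 40.
No feasible integer point exceeds 48.

48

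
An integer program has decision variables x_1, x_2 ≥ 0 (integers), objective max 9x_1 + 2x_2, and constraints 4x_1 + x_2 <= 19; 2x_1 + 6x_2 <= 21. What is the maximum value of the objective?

The continuous relaxation peaks at (4.75, 0) with value 42.75; rounding to a feasible lattice point costs some objective.
(x_1,x_2)=(4,2): 4·4+1·2=18≤19, 2·4+6·2=20≤21, objective 40.
(x_1,x_2)=(4,1): 4·4+1·1=17≤19, 2·4+6·1=14≤21, objective 38.
The best lattice point is (4,2), giving 40.

40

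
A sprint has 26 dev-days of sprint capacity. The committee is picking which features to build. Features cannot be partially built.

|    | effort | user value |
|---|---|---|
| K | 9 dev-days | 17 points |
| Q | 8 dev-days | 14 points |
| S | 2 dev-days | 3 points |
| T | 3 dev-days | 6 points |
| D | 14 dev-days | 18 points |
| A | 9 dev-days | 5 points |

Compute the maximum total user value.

41

Allowing fractional choices, the relaxed optimum would be about 45.1, but features are indivisible.
K + T + D: effort 9 + 3 + 14 = 26 ≤ 26, user value 17 + 6 + 18 = 41.
K + Q + S + T: effort 9 + 8 + 2 + 3 = 22 ≤ 26, user value 17 + 14 + 3 + 6 = 40.
Best is K, T, and D with total user value 41.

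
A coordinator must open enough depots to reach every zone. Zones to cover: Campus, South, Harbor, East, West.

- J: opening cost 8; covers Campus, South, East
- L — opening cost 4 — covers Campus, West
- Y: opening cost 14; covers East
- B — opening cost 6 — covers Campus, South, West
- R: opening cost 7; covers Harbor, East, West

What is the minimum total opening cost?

13

This is an integer covering problem.
The greedy cost-per-new-zone heuristic would pick L, R, and B for 17, but a cheaper cover exists.
Choose B and R: together they cover Campus, South, Harbor, East, West — every zone.
Total opening cost: 6 + 7 = 13.
No cover costs less than 13.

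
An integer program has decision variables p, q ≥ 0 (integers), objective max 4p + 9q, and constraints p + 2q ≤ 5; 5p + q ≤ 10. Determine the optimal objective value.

The continuous relaxation peaks at (0, 2.5) with value 22.50; rounding to a feasible lattice point costs some objective.
(p,q)=(1,2): 1·1+2·2=5≤5, 5·1+1·2=7≤10, objective 22.
(p,q)=(0,2): 1·0+2·2=4≤5, 5·0+1·2=2≤10, objective 18.
(p,q)=(1,1): 1·1+2·1=3≤5, 5·1+1·1=6≤10, objective 13.
Maximum is 22 at (p,q)=(1,2).

22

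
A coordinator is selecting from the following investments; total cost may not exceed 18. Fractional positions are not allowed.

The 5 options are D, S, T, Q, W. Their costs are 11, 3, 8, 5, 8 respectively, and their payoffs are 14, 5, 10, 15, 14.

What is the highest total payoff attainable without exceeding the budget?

Take S, Q, and W: cost 3 + 5 + 8 = 16 ≤ 18, payoff 5 + 15 + 14 = 34.
No other feasible combination does better.

34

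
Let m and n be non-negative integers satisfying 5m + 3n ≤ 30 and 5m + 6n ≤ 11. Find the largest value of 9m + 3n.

(m,n)=(2,0) is feasible, giving 18.
(m,n)=(1,1) is feasible, giving 12.
Maximum is 18 at (m,n)=(2,0).

18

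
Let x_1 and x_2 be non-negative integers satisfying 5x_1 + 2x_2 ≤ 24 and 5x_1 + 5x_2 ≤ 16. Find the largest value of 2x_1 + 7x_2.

(x_1,x_2)=(0,3) is feasible, giving 21.
(x_1,x_2)=(1,2) is feasible, giving 16.
(x_1,x_2)=(0,2) is feasible, giving 14.
The best lattice point is (0,3), giving 21.

21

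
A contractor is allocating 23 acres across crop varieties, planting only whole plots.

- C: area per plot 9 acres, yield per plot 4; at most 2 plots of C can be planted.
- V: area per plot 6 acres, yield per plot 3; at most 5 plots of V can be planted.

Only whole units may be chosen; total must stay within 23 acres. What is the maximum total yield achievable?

This is a bounded integer knapsack.
3×V: area 18 ≤ 23, yield 3·3 = 9.
1×C and 2×V: area 21 ≤ 23, yield 1·4 + 2·3 = 10.
Best is 10.

10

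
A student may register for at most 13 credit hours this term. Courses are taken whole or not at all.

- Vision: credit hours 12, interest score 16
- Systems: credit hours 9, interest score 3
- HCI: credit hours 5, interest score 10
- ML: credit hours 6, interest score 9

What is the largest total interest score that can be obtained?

HCI: credit hours 5 ≤ 13, interest score 10.
Vision: credit hours 12 ≤ 13, interest score 16.
HCI + ML: credit hours 5 + 6 = 11 ≤ 13, interest score 10 + 9 = 19.
Best is HCI and ML with total interest score 19.

19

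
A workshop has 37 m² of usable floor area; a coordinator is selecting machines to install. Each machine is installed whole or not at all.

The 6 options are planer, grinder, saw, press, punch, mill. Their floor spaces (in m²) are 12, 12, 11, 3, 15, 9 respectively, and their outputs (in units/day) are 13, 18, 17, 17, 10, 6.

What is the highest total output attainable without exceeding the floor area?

This is a 0-1 knapsack instance.
Take grinder, saw, press, and mill: floor space 12 + 11 + 3 + 9 = 35 ≤ 37, output 18 + 17 + 17 + 6 = 58.
No other feasible combination does better.

58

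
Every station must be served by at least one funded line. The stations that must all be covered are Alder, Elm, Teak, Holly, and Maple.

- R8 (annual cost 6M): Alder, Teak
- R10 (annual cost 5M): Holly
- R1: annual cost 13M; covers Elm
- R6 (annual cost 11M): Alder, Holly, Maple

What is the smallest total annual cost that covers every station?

The greedy cost-per-new-station heuristic would pick R8, R10, R6, and R1 for 35, but a cheaper cover exists.
Choose R8, R1, and R6: together they cover Alder, Elm, Teak, Holly, Maple — every station.
Total annual cost: 6 + 13 + 11 = 30.
No cover costs less than 30.

30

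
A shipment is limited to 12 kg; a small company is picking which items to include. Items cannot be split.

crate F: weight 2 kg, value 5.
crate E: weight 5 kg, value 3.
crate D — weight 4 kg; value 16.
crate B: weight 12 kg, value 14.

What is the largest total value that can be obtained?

Take crate F, crate E, and crate D: weight 2 + 5 + 4 = 11 ≤ 12, value 5 + 3 + 16 = 24.
No other feasible combination does better.

24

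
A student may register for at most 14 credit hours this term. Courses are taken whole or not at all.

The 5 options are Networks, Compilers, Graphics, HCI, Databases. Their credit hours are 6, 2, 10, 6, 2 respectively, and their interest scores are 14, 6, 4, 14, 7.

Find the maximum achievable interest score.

35

Allowing fractional choices, the relaxed optimum would be about 36.3, but courses are indivisible.
Networks + HCI: credit hours 6 + 6 = 12 ≤ 14, interest score 14 + 14 = 28.
Networks + Compilers + HCI: credit hours 6 + 2 + 6 = 14 ≤ 14, interest score 14 + 6 + 14 = 34.
Networks + HCI + Databases: credit hours 6 + 6 + 2 = 14 ≤ 14, interest score 14 + 14 + 7 = 35.
Best is Networks, HCI, and Databases with total interest score 35.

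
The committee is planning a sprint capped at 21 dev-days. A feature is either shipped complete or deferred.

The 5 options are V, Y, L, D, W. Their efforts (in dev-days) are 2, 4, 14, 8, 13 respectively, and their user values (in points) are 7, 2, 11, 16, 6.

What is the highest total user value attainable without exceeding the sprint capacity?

This is a 0-1 knapsack instance.
Take V, Y, and D: effort 2 + 4 + 8 = 14 ≤ 21, user value 7 + 2 + 16 = 25.
No other feasible combination does better.

25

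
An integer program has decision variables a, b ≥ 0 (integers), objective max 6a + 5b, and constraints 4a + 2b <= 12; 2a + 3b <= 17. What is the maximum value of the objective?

The continuous relaxation peaks at (0.25, 5.5) with value 29.00; rounding to a feasible lattice point costs some objective.
(a,b)=(1,4) is feasible, giving 26.
(a,b)=(0,5) is feasible, giving 25.
The best lattice point is (1,4), giving 26.

26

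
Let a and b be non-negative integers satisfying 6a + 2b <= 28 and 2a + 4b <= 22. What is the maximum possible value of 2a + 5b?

27

(a,b)=(1,5): 6·1+2·5=16≤28, 2·1+4·5=22≤22, objective 27.
(a,b)=(0,5): 6·0+2·5=10≤28, 2·0+4·5=20≤22, objective 25.
(a,b)=(2,4): 6·2+2·4=20≤28, 2·2+4·4=20≤22, objective 24.
(a,b)=(1,4): 6·1+2·4=14≤28, 2·1+4·4=18≤22, objective 22.
The best lattice point is (1,5), giving 27.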